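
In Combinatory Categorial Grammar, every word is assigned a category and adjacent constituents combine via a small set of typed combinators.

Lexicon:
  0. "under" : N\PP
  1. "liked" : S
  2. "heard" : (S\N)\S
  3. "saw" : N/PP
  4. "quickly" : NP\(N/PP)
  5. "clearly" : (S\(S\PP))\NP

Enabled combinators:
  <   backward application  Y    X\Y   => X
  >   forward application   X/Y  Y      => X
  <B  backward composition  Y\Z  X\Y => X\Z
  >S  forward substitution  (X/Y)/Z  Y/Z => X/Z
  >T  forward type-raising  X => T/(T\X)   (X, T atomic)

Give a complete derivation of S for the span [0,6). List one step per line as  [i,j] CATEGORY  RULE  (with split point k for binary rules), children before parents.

[0,6] S   <
  [0,3] S\PP   <B
    [0,1] "under" : N\PP
    [1,3] S\N   <
      [1,2] "liked" : S
      [2,3] "heard" : (S\N)\S
  [3,6] S\(S\PP)   <
    [3,5] NP   <
      [3,4] "saw" : N/PP
      [4,5] "quickly" : NP\(N/PP)
    [5,6] "clearly" : (S\(S\PP))\NP

[0,1] N\PP  lex  "under"
[1,2] S  lex  "liked"
[2,3] (S\N)\S  lex  "heard"
[1,3] S\N  <  k=2
[0,3] S\PP  <B  k=1
[3,4] N/PP  lex  "saw"
[4,5] NP\(N/PP)  lex  "quickly"
[3,5] NP  <  k=4
[5,6] (S\(S\PP))\NP  lex  "clearly"
[3,6] S\(S\PP)  <  k=5
[0,6] S  <  k=3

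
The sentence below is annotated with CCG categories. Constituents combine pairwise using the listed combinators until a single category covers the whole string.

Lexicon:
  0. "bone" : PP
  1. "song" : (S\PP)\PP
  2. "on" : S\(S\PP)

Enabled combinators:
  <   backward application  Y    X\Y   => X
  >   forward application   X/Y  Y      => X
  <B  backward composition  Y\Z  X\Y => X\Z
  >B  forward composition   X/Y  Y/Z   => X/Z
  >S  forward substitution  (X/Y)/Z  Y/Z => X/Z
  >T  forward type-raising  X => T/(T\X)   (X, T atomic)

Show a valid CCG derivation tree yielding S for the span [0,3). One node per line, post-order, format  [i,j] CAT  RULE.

[0,3] S   <
  [0,2] S\PP   <
    [0,1] "bone" : PP
    [1,2] "song" : (S\PP)\PP
  [2,3] "on" : S\(S\PP)

[0,1] PP  lex  "bone"
[1,2] (S\PP)\PP  lex  "song"
[0,2] S\PP  <  k=1
[2,3] S\(S\PP)  lex  "on"
[0,3] S  <  k=2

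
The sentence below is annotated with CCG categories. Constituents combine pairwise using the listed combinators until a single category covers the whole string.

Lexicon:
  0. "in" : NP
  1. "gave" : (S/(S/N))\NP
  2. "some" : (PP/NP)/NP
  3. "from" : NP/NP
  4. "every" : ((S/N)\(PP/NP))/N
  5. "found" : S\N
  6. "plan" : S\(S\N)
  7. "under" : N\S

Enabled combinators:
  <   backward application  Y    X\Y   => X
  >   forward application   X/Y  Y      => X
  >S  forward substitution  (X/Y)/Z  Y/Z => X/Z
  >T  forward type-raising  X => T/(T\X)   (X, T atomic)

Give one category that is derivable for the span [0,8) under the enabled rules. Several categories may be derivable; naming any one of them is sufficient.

S

[0,8] S   >
  [0,2] S/(S/N)   <
    [0,1] "in" : NP
    [1,2] "gave" : (S/(S/N))\NP
  [2,8] S/N   <
    [2,4] PP/NP   >S
      [2,3] "some" : (PP/NP)/NP
      [3,4] "from" : NP/NP
    [4,8] (S/N)\(PP/NP)   >
      [4,5] "every" : ((S/N)\(PP/NP))/N
      [5,8] N   <
        [5,7] S   <
          [5,6] "found" : S\N
          [6,7] "plan" : S\(S\N)
        [7,8] "under" : N\S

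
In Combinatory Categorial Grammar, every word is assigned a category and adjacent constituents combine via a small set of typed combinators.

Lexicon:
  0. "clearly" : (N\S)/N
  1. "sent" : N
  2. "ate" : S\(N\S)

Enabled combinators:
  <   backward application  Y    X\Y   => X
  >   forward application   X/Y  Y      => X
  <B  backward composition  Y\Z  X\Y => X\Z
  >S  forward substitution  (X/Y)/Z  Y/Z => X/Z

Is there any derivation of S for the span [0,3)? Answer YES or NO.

[0,3] S   <
  [0,2] N\S   >
    [0,1] "clearly" : (N\S)/N
    [1,2] "sent" : N
  [2,3] "ate" : S\(N\S)

YES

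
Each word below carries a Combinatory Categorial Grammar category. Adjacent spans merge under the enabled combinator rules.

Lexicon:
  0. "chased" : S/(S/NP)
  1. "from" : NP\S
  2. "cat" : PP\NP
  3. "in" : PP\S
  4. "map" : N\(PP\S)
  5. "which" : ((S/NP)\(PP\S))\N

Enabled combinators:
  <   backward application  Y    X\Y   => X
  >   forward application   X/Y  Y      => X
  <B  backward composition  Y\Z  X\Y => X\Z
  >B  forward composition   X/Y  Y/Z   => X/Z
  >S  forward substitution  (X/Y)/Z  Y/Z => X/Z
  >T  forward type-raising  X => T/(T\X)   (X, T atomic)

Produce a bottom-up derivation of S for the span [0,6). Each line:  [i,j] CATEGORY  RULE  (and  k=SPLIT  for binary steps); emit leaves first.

[0,6] S   >
  [0,1] "chased" : S/(S/NP)
  [1,6] S/NP   <
    [1,3] PP\S   <B
      [1,2] "from" : NP\S
      [2,3] "cat" : PP\NP
    [3,6] (S/NP)\(PP\S)   <
      [3,5] N   <
        [3,4] "in" : PP\S
        [4,5] "map" : N\(PP\S)
      [5,6] "which" : ((S/NP)\(PP\S))\N

[0,1] S/(S/NP)  lex  "chased"
[1,2] NP\S  lex  "from"
[2,3] PP\NP  lex  "cat"
[1,3] PP\S  <B  k=2
[3,4] PP\S  lex  "in"
[4,5] N\(PP\S)  lex  "map"
[3,5] N  <  k=4
[5,6] ((S/NP)\(PP\S))\N  lex  "which"
[3,6] (S/NP)\(PP\S)  <  k=5
[1,6] S/NP  <  k=3
[0,6] S  >  k=1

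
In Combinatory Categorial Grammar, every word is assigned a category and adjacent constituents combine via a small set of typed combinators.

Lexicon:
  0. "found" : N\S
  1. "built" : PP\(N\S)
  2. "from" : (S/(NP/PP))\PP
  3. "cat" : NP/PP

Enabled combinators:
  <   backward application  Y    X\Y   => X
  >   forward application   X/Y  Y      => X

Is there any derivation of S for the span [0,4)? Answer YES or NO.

[0,4] S   >
  [0,3] S/(NP/PP)   <
    [0,2] PP   <
      [0,1] "found" : N\S
      [1,2] "built" : PP\(N\S)
    [2,3] "from" : (S/(NP/PP))\PP
  [3,4] "cat" : NP/PP

YES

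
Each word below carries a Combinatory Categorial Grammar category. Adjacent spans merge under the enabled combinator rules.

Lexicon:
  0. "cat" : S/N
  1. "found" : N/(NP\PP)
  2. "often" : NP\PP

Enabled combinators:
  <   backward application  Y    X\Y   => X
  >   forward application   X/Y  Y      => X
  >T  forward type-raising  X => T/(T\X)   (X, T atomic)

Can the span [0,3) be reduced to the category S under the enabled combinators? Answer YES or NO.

YES

[0,3] S   >
  [0,1] "cat" : S/N
  [1,3] N   >
    [1,2] "found" : N/(NP\PP)
    [2,3] "often" : NP\PP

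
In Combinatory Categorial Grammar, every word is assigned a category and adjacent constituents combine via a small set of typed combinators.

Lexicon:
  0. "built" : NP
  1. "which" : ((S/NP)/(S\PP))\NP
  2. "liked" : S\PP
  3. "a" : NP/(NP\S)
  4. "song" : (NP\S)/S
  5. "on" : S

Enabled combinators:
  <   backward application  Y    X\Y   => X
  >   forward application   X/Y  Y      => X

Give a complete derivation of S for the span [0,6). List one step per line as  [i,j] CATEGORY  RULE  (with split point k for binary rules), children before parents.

[0,1] NP  lex  "built"
[1,2] ((S/NP)/(S\PP))\NP  lex  "which"
[0,2] (S/NP)/(S\PP)  <  k=1
[2,3] S\PP  lex  "liked"
[0,3] S/NP  >  k=2
[3,4] NP/(NP\S)  lex  "a"
[4,5] (NP\S)/S  lex  "song"
[5,6] S  lex  "on"
[4,6] NP\S  >  k=5
[3,6] NP  >  k=4
[0,6] S  >  k=3

[0,6] S   >
  [0,3] S/NP   >
    [0,2] (S/NP)/(S\PP)   <
      [0,1] "built" : NP
      [1,2] "which" : ((S/NP)/(S\PP))\NP
    [2,3] "liked" : S\PP
  [3,6] NP   >
    [3,4] "a" : NP/(NP\S)
    [4,6] NP\S   >
      [4,5] "song" : (NP\S)/S
      [5,6] "on" : S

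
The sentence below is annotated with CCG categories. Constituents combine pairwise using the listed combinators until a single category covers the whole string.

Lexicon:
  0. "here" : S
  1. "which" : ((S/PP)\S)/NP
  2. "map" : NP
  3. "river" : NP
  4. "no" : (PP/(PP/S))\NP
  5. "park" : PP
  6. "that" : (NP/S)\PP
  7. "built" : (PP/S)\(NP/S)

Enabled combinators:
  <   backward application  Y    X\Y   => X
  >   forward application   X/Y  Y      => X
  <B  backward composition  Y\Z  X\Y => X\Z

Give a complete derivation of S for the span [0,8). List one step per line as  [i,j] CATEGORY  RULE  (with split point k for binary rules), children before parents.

[0,8] S   >
  [0,3] S/PP   <
    [0,1] "here" : S
    [1,3] (S/PP)\S   >
      [1,2] "which" : ((S/PP)\S)/NP
      [2,3] "map" : NP
  [3,8] PP   >
    [3,5] PP/(PP/S)   <
      [3,4] "river" : NP
      [4,5] "no" : (PP/(PP/S))\NP
    [5,8] PP/S   <
      [5,7] NP/S   <
        [5,6] "park" : PP
        [6,7] "that" : (NP/S)\PP
      [7,8] "built" : (PP/S)\(NP/S)

[0,1] S  lex  "here"
[1,2] ((S/PP)\S)/NP  lex  "which"
[2,3] NP  lex  "map"
[1,3] (S/PP)\S  >  k=2
[0,3] S/PP  <  k=1
[3,4] NP  lex  "river"
[4,5] (PP/(PP/S))\NP  lex  "no"
[3,5] PP/(PP/S)  <  k=4
[5,6] PP  lex  "park"
[6,7] (NP/S)\PP  lex  "that"
[5,7] NP/S  <  k=6
[7,8] (PP/S)\(NP/S)  lex  "built"
[5,8] PP/S  <  k=7
[3,8] PP  >  k=5
[0,8] S  >  k=3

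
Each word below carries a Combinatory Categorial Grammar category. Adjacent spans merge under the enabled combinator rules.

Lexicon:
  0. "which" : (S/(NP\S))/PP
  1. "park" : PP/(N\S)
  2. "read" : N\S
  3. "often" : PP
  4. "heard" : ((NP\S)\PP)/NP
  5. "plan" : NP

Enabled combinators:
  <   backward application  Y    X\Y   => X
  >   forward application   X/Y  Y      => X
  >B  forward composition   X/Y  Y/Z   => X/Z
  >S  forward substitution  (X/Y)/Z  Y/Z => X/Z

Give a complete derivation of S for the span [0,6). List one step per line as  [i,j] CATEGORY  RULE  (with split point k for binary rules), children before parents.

[0,1] (S/(NP\S))/PP  lex  "which"
[1,2] PP/(N\S)  lex  "park"
[2,3] N\S  lex  "read"
[1,3] PP  >  k=2
[0,3] S/(NP\S)  >  k=1
[3,4] PP  lex  "often"
[4,5] ((NP\S)\PP)/NP  lex  "heard"
[5,6] NP  lex  "plan"
[4,6] (NP\S)\PP  >  k=5
[3,6] NP\S  <  k=4
[0,6] S  >  k=3

[0,6] S   >
  [0,3] S/(NP\S)   >
    [0,1] "which" : (S/(NP\S))/PP
    [1,3] PP   >
      [1,2] "park" : PP/(N\S)
      [2,3] "read" : N\S
  [3,6] NP\S   <
    [3,4] "often" : PP
    [4,6] (NP\S)\PP   >
      [4,5] "heard" : ((NP\S)\PP)/NP
      [5,6] "plan" : NP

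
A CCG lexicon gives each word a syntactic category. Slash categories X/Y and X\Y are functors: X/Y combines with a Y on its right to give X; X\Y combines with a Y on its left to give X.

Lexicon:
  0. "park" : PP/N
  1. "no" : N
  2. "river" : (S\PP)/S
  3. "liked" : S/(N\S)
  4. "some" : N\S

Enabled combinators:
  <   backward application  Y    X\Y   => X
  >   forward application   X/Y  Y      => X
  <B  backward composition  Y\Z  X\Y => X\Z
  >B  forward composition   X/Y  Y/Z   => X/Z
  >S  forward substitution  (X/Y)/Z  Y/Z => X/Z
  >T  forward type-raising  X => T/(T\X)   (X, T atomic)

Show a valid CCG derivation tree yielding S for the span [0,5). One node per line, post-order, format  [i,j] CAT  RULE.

[0,1] PP/N  lex  "park"
[1,2] N  lex  "no"
[0,2] PP  >  k=1
[2,3] (S\PP)/S  lex  "river"
[3,4] S/(N\S)  lex  "liked"
[4,5] N\S  lex  "some"
[3,5] S  >  k=4
[2,5] S\PP  >  k=3
[0,5] S  <  k=2

[0,5] S   <
  [0,2] PP   >
    [0,1] "park" : PP/N
    [1,2] "no" : N
  [2,5] S\PP   >
    [2,3] "river" : (S\PP)/S
    [3,5] S   >
      [3,4] "liked" : S/(N\S)
      [4,5] "some" : N\S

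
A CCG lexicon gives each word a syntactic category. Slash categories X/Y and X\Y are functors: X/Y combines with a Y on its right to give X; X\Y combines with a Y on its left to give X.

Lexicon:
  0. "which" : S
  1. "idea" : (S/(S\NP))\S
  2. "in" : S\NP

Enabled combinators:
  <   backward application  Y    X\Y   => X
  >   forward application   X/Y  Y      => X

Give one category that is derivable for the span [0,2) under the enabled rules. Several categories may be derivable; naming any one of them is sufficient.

S/(S\NP)

[0,3] S   >
  [0,2] S/(S\NP)   <
    [0,1] "which" : S
    [1,2] "idea" : (S/(S\NP))\S
  [2,3] "in" : S\NP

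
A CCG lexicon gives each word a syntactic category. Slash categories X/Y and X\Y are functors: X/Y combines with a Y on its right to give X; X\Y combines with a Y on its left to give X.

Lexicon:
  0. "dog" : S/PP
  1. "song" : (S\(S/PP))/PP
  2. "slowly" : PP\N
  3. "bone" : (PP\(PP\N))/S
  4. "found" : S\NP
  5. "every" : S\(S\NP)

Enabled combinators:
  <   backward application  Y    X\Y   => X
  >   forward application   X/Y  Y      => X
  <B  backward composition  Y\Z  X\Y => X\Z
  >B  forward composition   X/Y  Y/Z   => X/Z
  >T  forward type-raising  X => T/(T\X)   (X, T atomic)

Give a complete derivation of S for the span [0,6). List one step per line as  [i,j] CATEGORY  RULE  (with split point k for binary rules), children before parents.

[0,6] S   <
  [0,1] "dog" : S/PP
  [1,6] S\(S/PP)   >
    [1,2] "song" : (S\(S/PP))/PP
    [2,6] PP   <
      [2,3] "slowly" : PP\N
      [3,6] PP\(PP\N)   >
        [3,4] "bone" : (PP\(PP\N))/S
        [4,6] S   <
          [4,5] "found" : S\NP
          [5,6] "every" : S\(S\NP)

[0,1] S/PP  lex  "dog"
[1,2] (S\(S/PP))/PP  lex  "song"
[2,3] PP\N  lex  "slowly"
[3,4] (PP\(PP\N))/S  lex  "bone"
[4,5] S\NP  lex  "found"
[5,6] S\(S\NP)  lex  "every"
[4,6] S  <  k=5
[3,6] PP\(PP\N)  >  k=4
[2,6] PP  <  k=3
[1,6] S\(S/PP)  >  k=2
[0,6] S  <  k=1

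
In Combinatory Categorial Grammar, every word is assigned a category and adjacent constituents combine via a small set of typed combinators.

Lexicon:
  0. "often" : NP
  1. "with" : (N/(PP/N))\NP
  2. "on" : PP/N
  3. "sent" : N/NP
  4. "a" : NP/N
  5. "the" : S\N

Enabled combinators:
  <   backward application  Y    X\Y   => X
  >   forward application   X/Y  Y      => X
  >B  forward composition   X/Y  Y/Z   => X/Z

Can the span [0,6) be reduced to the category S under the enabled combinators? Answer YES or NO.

YES

[0,6] S   <
  [0,5] N   >
    [0,2] N/(PP/N)   <
      [0,1] "often" : NP
      [1,2] "with" : (N/(PP/N))\NP
    [2,5] PP/N   >B
      [2,3] "on" : PP/N
      [3,5] N/N   >B
        [3,4] "sent" : N/NP
        [4,5] "a" : NP/N
  [5,6] "the" : S\N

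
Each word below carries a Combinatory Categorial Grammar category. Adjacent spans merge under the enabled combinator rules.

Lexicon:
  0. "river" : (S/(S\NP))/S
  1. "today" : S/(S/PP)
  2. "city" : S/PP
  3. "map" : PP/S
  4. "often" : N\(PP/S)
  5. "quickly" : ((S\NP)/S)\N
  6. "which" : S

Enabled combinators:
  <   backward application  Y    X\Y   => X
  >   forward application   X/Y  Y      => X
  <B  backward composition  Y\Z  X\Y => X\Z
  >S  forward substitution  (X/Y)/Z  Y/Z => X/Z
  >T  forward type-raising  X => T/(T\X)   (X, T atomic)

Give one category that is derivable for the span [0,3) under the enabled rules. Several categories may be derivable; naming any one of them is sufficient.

[0,7] S   >
  [0,3] S/(S\NP)   >
    [0,1] "river" : (S/(S\NP))/S
    [1,3] S   >
      [1,2] "today" : S/(S/PP)
      [2,3] "city" : S/PP
  [3,7] S\NP   >
    [3,6] (S\NP)/S   <
      [3,5] N   <
        [3,4] "map" : PP/S
        [4,5] "often" : N\(PP/S)
      [5,6] "quickly" : ((S\NP)/S)\N
    [6,7] "which" : S

S/(S\NP)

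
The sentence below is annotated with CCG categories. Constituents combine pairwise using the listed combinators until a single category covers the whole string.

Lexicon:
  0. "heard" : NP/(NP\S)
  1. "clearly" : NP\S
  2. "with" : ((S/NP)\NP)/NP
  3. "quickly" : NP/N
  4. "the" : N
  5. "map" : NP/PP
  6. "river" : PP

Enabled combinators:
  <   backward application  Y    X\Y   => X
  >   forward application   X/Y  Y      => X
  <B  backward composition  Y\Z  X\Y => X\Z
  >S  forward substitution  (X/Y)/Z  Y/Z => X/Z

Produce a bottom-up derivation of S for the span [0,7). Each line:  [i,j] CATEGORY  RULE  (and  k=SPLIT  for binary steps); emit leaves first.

[0,7] S   >
  [0,5] S/NP   <
    [0,2] NP   >
      [0,1] "heard" : NP/(NP\S)
      [1,2] "clearly" : NP\S
    [2,5] (S/NP)\NP   >
      [2,3] "with" : ((S/NP)\NP)/NP
      [3,5] NP   >
        [3,4] "quickly" : NP/N
        [4,5] "the" : N
  [5,7] NP   >
    [5,6] "map" : NP/PP
    [6,7] "river" : PP

[0,1] NP/(NP\S)  lex  "heard"
[1,2] NP\S  lex  "clearly"
[0,2] NP  >  k=1
[2,3] ((S/NP)\NP)/NP  lex  "with"
[3,4] NP/N  lex  "quickly"
[4,5] N  lex  "the"
[3,5] NP  >  k=4
[2,5] (S/NP)\NP  >  k=3
[0,5] S/NP  <  k=2
[5,6] NP/PP  lex  "map"
[6,7] PP  lex  "river"
[5,7] NP  >  k=6
[0,7] S  >  k=5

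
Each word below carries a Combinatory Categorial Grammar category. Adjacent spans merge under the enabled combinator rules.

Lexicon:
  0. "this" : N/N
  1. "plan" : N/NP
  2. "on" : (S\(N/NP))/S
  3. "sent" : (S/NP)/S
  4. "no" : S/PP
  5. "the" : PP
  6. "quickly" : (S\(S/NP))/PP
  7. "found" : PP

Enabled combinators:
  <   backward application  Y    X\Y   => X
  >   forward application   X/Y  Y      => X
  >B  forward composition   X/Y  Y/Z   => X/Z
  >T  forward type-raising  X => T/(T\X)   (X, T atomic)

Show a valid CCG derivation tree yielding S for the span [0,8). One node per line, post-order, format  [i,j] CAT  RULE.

[0,1] N/N  lex  "this"
[1,2] N/NP  lex  "plan"
[0,2] N/NP  >B  k=1
[2,3] (S\(N/NP))/S  lex  "on"
[3,4] (S/NP)/S  lex  "sent"
[4,5] S/PP  lex  "no"
[5,6] PP  lex  "the"
[4,6] S  >  k=5
[3,6] S/NP  >  k=4
[6,7] (S\(S/NP))/PP  lex  "quickly"
[7,8] PP  lex  "found"
[6,8] S\(S/NP)  >  k=7
[3,8] S  <  k=6
[2,8] S\(N/NP)  >  k=3
[0,8] S  <  k=2

[0,8] S   <
  [0,2] N/NP   >B
    [0,1] "this" : N/N
    [1,2] "plan" : N/NP
  [2,8] S\(N/NP)   >
    [2,3] "on" : (S\(N/NP))/S
    [3,8] S   <
      [3,6] S/NP   >
        [3,4] "sent" : (S/NP)/S
        [4,6] S   >
          [4,5] "no" : S/PP
          [5,6] "the" : PP
      [6,8] S\(S/NP)   >
        [6,7] "quickly" : (S\(S/NP))/PP
        [7,8] "found" : PP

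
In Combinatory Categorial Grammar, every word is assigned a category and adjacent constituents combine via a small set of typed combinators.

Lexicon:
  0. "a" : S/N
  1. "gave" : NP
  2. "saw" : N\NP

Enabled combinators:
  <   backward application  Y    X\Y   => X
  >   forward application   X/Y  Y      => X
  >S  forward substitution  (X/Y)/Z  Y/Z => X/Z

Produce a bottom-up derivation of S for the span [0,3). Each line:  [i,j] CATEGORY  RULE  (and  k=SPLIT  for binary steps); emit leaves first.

[0,3] S   >
  [0,1] "a" : S/N
  [1,3] N   <
    [1,2] "gave" : NP
    [2,3] "saw" : N\NP

[0,1] S/N  lex  "a"
[1,2] NP  lex  "gave"
[2,3] N\NP  lex  "saw"
[1,3] N  <  k=2
[0,3] S  >  k=1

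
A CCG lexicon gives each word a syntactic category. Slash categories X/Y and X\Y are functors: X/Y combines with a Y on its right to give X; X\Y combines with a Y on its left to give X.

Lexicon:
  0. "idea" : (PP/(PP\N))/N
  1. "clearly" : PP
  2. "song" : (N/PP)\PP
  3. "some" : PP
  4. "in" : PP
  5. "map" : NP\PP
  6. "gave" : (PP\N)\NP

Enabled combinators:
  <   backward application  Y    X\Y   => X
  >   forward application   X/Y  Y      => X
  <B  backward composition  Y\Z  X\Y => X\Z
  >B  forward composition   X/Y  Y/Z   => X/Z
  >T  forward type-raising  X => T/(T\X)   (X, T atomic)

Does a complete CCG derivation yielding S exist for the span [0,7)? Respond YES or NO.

(PP/(PP\N))/N PP (N/PP)\PP PP PP NP\PP (PP\N)\NP
CKY chart[0,7] = {(PP/(PP\N))/(N\PP), N/(N\PP), NP/(NP\PP), PP, PP/(PP\PP), S/(S\PP)}; S ∉ chart

NO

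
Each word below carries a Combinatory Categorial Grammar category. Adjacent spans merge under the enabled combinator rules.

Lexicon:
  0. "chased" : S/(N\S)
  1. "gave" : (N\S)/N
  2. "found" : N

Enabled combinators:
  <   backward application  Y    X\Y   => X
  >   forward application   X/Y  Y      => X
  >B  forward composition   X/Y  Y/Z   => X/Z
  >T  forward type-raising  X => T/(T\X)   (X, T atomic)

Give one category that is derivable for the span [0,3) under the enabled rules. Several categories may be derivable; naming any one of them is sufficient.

[0,3] S   >
  [0,1] "chased" : S/(N\S)
  [1,3] N\S   >
    [1,2] "gave" : (N\S)/N
    [2,3] "found" : N

S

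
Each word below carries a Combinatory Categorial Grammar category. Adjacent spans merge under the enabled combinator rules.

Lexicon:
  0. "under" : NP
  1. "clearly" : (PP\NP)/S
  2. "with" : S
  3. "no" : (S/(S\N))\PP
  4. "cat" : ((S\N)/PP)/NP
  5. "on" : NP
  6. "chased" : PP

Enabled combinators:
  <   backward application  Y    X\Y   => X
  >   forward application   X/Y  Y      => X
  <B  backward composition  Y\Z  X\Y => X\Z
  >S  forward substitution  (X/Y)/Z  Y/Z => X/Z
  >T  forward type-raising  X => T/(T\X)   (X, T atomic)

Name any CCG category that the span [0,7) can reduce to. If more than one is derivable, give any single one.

S

[0,7] S   >
  [0,4] S/(S\N)   <
    [0,3] PP   >
      [0,1] PP/(PP\NP)   >T
        [0,1] "under" : NP
      [1,3] PP\NP   >
        [1,2] "clearly" : (PP\NP)/S
        [2,3] "with" : S
    [3,4] "no" : (S/(S\N))\PP
  [4,7] S\N   >
    [4,6] (S\N)/PP   >
      [4,5] "cat" : ((S\N)/PP)/NP
      [5,6] "on" : NP
    [6,7] "chased" : PP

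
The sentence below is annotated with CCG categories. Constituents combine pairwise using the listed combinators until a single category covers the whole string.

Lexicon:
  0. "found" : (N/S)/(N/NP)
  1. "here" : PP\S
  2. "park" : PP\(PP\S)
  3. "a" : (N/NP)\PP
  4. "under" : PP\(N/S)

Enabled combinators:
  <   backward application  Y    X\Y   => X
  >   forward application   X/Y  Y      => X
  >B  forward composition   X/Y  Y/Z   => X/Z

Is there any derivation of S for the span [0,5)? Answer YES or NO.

NO

(N/S)/(N/NP) PP\S PP\(PP\S) (N/NP)\PP PP\(N/S)
CKY chart[0,5] = {PP}; S ∉ chart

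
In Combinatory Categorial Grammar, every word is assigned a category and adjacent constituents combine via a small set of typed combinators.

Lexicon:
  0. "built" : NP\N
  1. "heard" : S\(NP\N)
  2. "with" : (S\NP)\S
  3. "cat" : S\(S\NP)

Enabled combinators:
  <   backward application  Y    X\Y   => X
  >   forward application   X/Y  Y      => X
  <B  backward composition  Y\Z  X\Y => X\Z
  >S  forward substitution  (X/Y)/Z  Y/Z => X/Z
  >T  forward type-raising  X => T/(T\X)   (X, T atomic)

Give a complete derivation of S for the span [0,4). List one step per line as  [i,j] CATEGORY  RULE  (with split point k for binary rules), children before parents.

[0,1] NP\N  lex  "built"
[1,2] S\(NP\N)  lex  "heard"
[0,2] S  <  k=1
[2,3] (S\NP)\S  lex  "with"
[0,3] S\NP  <  k=2
[3,4] S\(S\NP)  lex  "cat"
[0,4] S  <  k=3

[0,4] S   <
  [0,3] S\NP   <
    [0,2] S   <
      [0,1] "built" : NP\N
      [1,2] "heard" : S\(NP\N)
    [2,3] "with" : (S\NP)\S
  [3,4] "cat" : S\(S\NP)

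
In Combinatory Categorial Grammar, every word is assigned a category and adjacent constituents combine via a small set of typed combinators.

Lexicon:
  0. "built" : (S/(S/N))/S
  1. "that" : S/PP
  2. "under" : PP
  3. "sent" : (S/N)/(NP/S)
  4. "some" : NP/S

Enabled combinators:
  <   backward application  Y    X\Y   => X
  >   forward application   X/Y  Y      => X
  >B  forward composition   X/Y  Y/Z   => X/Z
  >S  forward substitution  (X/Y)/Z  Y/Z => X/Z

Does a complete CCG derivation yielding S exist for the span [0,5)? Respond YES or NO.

[0,5] S   >
  [0,3] S/(S/N)   >
    [0,1] "built" : (S/(S/N))/S
    [1,3] S   >
      [1,2] "that" : S/PP
      [2,3] "under" : PP
  [3,5] S/N   >
    [3,4] "sent" : (S/N)/(NP/S)
    [4,5] "some" : NP/S

YES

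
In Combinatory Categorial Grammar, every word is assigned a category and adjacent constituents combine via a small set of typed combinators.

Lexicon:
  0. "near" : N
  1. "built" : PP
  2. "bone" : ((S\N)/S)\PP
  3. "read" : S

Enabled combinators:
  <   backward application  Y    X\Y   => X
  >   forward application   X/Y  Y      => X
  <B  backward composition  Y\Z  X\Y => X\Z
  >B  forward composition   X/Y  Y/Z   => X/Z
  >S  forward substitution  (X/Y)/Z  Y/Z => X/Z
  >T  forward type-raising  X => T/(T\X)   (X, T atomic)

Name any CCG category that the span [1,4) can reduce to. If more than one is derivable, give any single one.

[0,4] S   <
  [0,1] "near" : N
  [1,4] S\N   >
    [1,3] (S\N)/S   <
      [1,2] "built" : PP
      [2,3] "bone" : ((S\N)/S)\PP
    [3,4] "read" : S

S\N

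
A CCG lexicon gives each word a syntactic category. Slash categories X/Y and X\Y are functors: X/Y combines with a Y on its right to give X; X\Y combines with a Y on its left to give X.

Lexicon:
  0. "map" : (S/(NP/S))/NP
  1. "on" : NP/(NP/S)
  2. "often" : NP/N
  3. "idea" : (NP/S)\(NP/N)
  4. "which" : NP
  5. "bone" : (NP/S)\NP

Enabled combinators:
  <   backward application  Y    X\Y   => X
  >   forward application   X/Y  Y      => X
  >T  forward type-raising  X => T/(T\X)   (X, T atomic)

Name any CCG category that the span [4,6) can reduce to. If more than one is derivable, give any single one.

[0,6] S   >
  [0,4] S/(NP/S)   >
    [0,1] "map" : (S/(NP/S))/NP
    [1,4] NP   >
      [1,2] "on" : NP/(NP/S)
      [2,4] NP/S   <
        [2,3] "often" : NP/N
        [3,4] "idea" : (NP/S)\(NP/N)
  [4,6] NP/S   <
    [4,5] "which" : NP
    [5,6] "bone" : (NP/S)\NP

NP/S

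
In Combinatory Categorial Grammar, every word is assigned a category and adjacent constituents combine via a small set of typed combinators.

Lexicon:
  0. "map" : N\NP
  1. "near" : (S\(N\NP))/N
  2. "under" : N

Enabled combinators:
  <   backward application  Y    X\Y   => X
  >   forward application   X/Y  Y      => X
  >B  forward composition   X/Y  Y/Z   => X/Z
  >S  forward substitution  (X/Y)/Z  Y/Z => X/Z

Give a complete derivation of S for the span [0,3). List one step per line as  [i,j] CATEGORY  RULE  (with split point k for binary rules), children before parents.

[0,3] S   <
  [0,1] "map" : N\NP
  [1,3] S\(N\NP)   >
    [1,2] "near" : (S\(N\NP))/N
    [2,3] "under" : N

[0,1] N\NP  lex  "map"
[1,2] (S\(N\NP))/N  lex  "near"
[2,3] N  lex  "under"
[1,3] S\(N\NP)  >  k=2
[0,3] S  <  k=1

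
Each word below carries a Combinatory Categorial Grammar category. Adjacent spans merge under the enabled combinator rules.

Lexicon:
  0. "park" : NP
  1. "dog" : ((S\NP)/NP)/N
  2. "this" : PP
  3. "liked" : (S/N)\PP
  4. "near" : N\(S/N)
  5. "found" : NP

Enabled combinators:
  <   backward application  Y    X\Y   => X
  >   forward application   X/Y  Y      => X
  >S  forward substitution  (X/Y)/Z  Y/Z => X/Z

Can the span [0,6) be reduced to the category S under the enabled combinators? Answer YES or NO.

YES

[0,6] S   <
  [0,1] "park" : NP
  [1,6] S\NP   >
    [1,5] (S\NP)/NP   >
      [1,2] "dog" : ((S\NP)/NP)/N
      [2,5] N   <
        [2,4] S/N   <
          [2,3] "this" : PP
          [3,4] "liked" : (S/N)\PP
        [4,5] "near" : N\(S/N)
    [5,6] "found" : NP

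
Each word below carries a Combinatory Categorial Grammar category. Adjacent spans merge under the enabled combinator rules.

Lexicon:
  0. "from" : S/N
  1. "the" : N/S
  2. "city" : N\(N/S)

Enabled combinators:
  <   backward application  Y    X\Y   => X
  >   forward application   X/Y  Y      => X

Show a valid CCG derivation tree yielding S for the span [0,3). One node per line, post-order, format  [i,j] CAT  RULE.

[0,1] S/N  lex  "from"
[1,2] N/S  lex  "the"
[2,3] N\(N/S)  lex  "city"
[1,3] N  <  k=2
[0,3] S  >  k=1

[0,3] S   >
  [0,1] "from" : S/N
  [1,3] N   <
    [1,2] "the" : N/S
    [2,3] "city" : N\(N/S)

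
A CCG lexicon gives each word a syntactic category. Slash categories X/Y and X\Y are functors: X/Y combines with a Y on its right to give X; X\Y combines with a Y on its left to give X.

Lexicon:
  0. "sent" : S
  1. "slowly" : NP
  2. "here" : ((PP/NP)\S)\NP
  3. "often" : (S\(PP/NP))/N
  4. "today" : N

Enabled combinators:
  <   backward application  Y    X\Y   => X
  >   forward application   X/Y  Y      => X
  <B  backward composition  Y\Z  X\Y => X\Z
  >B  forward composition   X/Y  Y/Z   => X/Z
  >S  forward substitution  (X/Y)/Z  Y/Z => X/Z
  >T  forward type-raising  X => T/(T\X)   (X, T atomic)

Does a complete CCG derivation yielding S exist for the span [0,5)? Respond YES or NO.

YES

[0,5] S   <
  [0,3] PP/NP   <
    [0,1] "sent" : S
    [1,3] (PP/NP)\S   <
      [1,2] "slowly" : NP
      [2,3] "here" : ((PP/NP)\S)\NP
  [3,5] S\(PP/NP)   >
    [3,4] "often" : (S\(PP/NP))/N
    [4,5] "today" : N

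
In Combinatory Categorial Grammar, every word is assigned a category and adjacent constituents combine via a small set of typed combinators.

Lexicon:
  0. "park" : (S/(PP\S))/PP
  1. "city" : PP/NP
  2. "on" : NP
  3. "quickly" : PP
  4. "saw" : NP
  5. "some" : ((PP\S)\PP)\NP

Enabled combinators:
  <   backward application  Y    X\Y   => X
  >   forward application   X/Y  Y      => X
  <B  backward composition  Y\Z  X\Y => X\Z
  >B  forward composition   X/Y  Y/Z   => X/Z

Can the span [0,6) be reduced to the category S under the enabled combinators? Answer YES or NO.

[0,6] S   >
  [0,3] S/(PP\S)   >
    [0,1] "park" : (S/(PP\S))/PP
    [1,3] PP   >
      [1,2] "city" : PP/NP
      [2,3] "on" : NP
  [3,6] PP\S   <
    [3,4] "quickly" : PP
    [4,6] (PP\S)\PP   <
      [4,5] "saw" : NP
      [5,6] "some" : ((PP\S)\PP)\NP

YES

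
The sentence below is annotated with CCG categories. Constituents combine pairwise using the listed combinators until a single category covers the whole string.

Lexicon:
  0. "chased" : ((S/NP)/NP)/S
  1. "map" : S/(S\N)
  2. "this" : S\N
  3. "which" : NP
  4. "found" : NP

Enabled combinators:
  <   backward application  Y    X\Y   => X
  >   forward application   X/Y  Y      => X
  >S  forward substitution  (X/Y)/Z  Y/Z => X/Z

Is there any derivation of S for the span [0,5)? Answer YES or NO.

YES

[0,5] S   >
  [0,4] S/NP   >
    [0,3] (S/NP)/NP   >
      [0,1] "chased" : ((S/NP)/NP)/S
      [1,3] S   >
        [1,2] "map" : S/(S\N)
        [2,3] "this" : S\N
    [3,4] "which" : NP
  [4,5] "found" : NP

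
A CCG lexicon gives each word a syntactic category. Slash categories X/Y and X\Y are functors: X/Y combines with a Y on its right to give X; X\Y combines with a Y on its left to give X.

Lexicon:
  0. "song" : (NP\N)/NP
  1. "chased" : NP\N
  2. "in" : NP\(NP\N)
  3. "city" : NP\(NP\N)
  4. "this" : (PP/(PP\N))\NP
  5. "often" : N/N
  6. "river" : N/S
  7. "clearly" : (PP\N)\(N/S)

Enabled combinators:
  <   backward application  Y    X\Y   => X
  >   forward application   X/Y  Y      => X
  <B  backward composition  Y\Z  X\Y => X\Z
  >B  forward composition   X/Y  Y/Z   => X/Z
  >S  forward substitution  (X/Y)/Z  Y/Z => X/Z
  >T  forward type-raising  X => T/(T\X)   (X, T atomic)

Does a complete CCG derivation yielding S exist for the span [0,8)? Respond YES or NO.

(NP\N)/NP NP\N NP\(NP\N) NP\(NP\N) (PP/(PP\N))\NP N/N N/S (PP\N)\(N/S)
CKY chart[0,8] = {N/(N\PP), NP/(NP\PP), PP, PP/(PP\PP), S/(S\PP)}; S ∉ chart

NO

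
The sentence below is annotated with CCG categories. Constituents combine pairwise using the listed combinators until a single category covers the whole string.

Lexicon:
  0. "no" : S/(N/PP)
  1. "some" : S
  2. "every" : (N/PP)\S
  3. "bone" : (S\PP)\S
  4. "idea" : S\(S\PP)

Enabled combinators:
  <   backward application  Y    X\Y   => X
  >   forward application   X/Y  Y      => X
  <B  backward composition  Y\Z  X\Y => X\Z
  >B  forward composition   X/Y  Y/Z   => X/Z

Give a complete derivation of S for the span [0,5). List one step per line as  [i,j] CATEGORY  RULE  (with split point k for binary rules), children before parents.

[0,1] S/(N/PP)  lex  "no"
[1,2] S  lex  "some"
[2,3] (N/PP)\S  lex  "every"
[1,3] N/PP  <  k=2
[0,3] S  >  k=1
[3,4] (S\PP)\S  lex  "bone"
[0,4] S\PP  <  k=3
[4,5] S\(S\PP)  lex  "idea"
[0,5] S  <  k=4

[0,5] S   <
  [0,4] S\PP   <
    [0,3] S   >
      [0,1] "no" : S/(N/PP)
      [1,3] N/PP   <
        [1,2] "some" : S
        [2,3] "every" : (N/PP)\S
    [3,4] "bone" : (S\PP)\S
  [4,5] "idea" : S\(S\PP)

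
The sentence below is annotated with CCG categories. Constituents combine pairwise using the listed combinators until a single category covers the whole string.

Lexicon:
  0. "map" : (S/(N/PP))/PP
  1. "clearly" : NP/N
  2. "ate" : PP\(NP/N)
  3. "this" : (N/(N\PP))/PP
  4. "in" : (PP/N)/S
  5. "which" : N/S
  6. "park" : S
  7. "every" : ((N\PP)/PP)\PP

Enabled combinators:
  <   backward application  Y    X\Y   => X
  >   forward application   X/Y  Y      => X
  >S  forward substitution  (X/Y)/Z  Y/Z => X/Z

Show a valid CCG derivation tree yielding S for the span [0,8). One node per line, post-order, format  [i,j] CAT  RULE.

[0,1] (S/(N/PP))/PP  lex  "map"
[1,2] NP/N  lex  "clearly"
[2,3] PP\(NP/N)  lex  "ate"
[1,3] PP  <  k=2
[0,3] S/(N/PP)  >  k=1
[3,4] (N/(N\PP))/PP  lex  "this"
[4,5] (PP/N)/S  lex  "in"
[5,6] N/S  lex  "which"
[4,6] PP/S  >S  k=5
[6,7] S  lex  "park"
[4,7] PP  >  k=6
[7,8] ((N\PP)/PP)\PP  lex  "every"
[4,8] (N\PP)/PP  <  k=7
[3,8] N/PP  >S  k=4
[0,8] S  >  k=3

[0,8] S   >
  [0,3] S/(N/PP)   >
    [0,1] "map" : (S/(N/PP))/PP
    [1,3] PP   <
      [1,2] "clearly" : NP/N
      [2,3] "ate" : PP\(NP/N)
  [3,8] N/PP   >S
    [3,4] "this" : (N/(N\PP))/PP
    [4,8] (N\PP)/PP   <
      [4,7] PP   >
        [4,6] PP/S   >S
          [4,5] "in" : (PP/N)/S
          [5,6] "which" : N/S
        [6,7] "park" : S
      [7,8] "every" : ((N\PP)/PP)\PP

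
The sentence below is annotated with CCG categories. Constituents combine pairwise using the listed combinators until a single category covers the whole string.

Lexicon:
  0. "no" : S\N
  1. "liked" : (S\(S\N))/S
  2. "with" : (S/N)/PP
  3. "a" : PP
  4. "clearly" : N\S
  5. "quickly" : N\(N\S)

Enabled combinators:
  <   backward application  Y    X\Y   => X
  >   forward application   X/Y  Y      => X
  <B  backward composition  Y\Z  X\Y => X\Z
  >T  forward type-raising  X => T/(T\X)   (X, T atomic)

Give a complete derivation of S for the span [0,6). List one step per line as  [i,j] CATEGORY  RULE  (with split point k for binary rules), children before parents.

[0,6] S   <
  [0,1] "no" : S\N
  [1,6] S\(S\N)   >
    [1,2] "liked" : (S\(S\N))/S
    [2,6] S   >
      [2,4] S/N   >
        [2,3] "with" : (S/N)/PP
        [3,4] "a" : PP
      [4,6] N   <
        [4,5] "clearly" : N\S
        [5,6] "quickly" : N\(N\S)

[0,1] S\N  lex  "no"
[1,2] (S\(S\N))/S  lex  "liked"
[2,3] (S/N)/PP  lex  "with"
[3,4] PP  lex  "a"
[2,4] S/N  >  k=3
[4,5] N\S  lex  "clearly"
[5,6] N\(N\S)  lex  "quickly"
[4,6] N  <  k=5
[2,6] S  >  k=4
[1,6] S\(S\N)  >  k=2
[0,6] S  <  k=1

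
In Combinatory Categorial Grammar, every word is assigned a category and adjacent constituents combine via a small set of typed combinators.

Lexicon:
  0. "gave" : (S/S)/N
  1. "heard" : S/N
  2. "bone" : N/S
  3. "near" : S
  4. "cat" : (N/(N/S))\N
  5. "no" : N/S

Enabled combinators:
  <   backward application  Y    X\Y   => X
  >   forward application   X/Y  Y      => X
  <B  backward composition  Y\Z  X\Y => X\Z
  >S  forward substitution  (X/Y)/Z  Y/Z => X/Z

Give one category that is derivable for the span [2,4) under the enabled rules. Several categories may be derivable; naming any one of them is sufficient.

N

[0,6] S   >
  [0,2] S/N   >S
    [0,1] "gave" : (S/S)/N
    [1,2] "heard" : S/N
  [2,6] N   >
    [2,5] N/(N/S)   <
      [2,4] N   >
        [2,3] "bone" : N/S
        [3,4] "near" : S
      [4,5] "cat" : (N/(N/S))\N
    [5,6] "no" : N/S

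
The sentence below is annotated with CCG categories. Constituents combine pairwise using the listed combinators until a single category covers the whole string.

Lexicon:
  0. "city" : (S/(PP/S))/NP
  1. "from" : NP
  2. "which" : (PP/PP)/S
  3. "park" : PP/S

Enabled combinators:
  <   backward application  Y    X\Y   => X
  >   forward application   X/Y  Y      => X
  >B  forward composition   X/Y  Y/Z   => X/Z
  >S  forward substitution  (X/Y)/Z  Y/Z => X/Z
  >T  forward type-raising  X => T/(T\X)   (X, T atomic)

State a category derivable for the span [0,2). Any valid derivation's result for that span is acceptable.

S/(PP/S)

[0,4] S   >
  [0,2] S/(PP/S)   >
    [0,1] "city" : (S/(PP/S))/NP
    [1,2] "from" : NP
  [2,4] PP/S   >S
    [2,3] "which" : (PP/PP)/S
    [3,4] "park" : PP/S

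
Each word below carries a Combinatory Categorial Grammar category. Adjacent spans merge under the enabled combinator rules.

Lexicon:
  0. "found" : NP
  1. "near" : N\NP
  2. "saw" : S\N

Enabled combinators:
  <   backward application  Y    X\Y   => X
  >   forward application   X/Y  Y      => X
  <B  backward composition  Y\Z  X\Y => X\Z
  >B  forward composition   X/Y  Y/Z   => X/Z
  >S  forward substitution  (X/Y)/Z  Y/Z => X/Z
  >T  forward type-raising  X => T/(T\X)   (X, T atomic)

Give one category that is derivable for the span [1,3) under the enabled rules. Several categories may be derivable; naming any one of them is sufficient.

S\NP

[0,3] S   <
  [0,1] "found" : NP
  [1,3] S\NP   <B
    [1,2] "near" : N\NP
    [2,3] "saw" : S\N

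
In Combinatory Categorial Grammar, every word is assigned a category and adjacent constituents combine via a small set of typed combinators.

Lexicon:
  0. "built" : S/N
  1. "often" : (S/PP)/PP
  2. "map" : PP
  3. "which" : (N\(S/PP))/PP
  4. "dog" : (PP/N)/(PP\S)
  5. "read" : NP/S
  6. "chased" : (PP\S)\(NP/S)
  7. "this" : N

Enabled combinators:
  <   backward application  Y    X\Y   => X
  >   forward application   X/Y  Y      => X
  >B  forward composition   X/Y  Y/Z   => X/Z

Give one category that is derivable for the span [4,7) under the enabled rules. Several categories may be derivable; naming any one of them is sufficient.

[0,8] S   >
  [0,1] "built" : S/N
  [1,8] N   <
    [1,3] S/PP   >
      [1,2] "often" : (S/PP)/PP
      [2,3] "map" : PP
    [3,8] N\(S/PP)   >
      [3,4] "which" : (N\(S/PP))/PP
      [4,8] PP   >
        [4,7] PP/N   >
          [4,5] "dog" : (PP/N)/(PP\S)
          [5,7] PP\S   <
            [5,6] "read" : NP/S
            [6,7] "chased" : (PP\S)\(NP/S)
        [7,8] "this" : N

PP/N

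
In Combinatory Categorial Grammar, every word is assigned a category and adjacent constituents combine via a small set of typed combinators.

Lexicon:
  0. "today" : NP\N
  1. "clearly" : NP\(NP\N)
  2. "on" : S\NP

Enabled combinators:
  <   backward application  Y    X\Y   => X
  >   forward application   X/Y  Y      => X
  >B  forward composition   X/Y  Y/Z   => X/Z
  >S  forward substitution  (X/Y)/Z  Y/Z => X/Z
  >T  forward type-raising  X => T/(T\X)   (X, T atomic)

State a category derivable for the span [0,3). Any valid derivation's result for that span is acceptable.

[0,3] S   <
  [0,2] NP   <
    [0,1] "today" : NP\N
    [1,2] "clearly" : NP\(NP\N)
  [2,3] "on" : S\NP

S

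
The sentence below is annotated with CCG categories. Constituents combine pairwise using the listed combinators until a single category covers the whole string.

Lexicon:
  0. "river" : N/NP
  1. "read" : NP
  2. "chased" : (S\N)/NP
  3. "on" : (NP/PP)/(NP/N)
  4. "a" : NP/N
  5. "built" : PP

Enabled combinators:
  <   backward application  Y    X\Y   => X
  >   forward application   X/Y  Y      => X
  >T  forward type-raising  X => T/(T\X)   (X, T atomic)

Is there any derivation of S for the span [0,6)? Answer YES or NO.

[0,6] S   <
  [0,2] N   >
    [0,1] "river" : N/NP
    [1,2] "read" : NP
  [2,6] S\N   >
    [2,3] "chased" : (S\N)/NP
    [3,6] NP   >
      [3,5] NP/PP   >
        [3,4] "on" : (NP/PP)/(NP/N)
        [4,5] "a" : NP/N
      [5,6] "built" : PP

YES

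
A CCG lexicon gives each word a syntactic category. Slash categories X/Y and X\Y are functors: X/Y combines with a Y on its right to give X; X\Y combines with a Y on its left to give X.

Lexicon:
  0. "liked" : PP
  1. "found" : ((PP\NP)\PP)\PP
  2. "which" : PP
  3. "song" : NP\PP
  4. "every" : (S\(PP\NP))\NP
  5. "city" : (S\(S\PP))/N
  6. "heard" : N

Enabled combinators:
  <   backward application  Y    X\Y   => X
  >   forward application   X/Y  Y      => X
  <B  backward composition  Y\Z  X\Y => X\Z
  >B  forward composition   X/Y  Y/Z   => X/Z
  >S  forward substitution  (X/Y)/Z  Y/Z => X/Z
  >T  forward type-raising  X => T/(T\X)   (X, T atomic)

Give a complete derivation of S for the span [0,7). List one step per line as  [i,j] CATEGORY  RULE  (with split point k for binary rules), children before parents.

[0,1] PP  lex  "liked"
[1,2] ((PP\NP)\PP)\PP  lex  "found"
[0,2] (PP\NP)\PP  <  k=1
[2,3] PP  lex  "which"
[3,4] NP\PP  lex  "song"
[2,4] NP  <  k=3
[4,5] (S\(PP\NP))\NP  lex  "every"
[2,5] S\(PP\NP)  <  k=4
[0,5] S\PP  <B  k=2
[5,6] (S\(S\PP))/N  lex  "city"
[6,7] N  lex  "heard"
[5,7] S\(S\PP)  >  k=6
[0,7] S  <  k=5

[0,7] S   <
  [0,5] S\PP   <B
    [0,2] (PP\NP)\PP   <
      [0,1] "liked" : PP
      [1,2] "found" : ((PP\NP)\PP)\PP
    [2,5] S\(PP\NP)   <
      [2,4] NP   <
        [2,3] "which" : PP
        [3,4] "song" : NP\PP
      [4,5] "every" : (S\(PP\NP))\NP
  [5,7] S\(S\PP)   >
    [5,6] "city" : (S\(S\PP))/N
    [6,7] "heard" : N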